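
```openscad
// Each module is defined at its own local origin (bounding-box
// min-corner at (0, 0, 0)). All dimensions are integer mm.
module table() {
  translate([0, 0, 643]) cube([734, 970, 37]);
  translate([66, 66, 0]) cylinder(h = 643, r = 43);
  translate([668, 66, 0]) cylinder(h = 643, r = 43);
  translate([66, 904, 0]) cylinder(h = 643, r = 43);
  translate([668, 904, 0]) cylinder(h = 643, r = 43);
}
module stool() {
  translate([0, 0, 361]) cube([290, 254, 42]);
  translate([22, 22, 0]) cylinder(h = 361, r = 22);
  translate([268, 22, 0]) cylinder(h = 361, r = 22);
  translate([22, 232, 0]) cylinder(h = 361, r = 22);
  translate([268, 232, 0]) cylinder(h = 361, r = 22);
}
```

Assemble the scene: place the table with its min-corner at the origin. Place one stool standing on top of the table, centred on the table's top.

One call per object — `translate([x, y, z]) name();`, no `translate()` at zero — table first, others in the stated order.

table();
translate([222, 358, 680]) stool();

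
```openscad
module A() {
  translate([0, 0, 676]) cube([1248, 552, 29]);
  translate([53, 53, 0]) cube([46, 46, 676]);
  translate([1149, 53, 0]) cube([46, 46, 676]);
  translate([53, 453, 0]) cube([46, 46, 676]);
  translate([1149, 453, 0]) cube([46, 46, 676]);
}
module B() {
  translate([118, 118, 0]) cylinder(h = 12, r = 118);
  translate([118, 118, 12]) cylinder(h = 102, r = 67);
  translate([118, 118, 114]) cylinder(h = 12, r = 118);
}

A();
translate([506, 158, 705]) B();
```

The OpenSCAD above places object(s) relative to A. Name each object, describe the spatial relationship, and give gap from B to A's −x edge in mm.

The spool's min-x is at 506; the table's min-x is 0; gap = 506 mm.

A is a table. B is a spool. The spool is on top of the table, centred. The gap from the spool to the table's −x edge is 506 mm.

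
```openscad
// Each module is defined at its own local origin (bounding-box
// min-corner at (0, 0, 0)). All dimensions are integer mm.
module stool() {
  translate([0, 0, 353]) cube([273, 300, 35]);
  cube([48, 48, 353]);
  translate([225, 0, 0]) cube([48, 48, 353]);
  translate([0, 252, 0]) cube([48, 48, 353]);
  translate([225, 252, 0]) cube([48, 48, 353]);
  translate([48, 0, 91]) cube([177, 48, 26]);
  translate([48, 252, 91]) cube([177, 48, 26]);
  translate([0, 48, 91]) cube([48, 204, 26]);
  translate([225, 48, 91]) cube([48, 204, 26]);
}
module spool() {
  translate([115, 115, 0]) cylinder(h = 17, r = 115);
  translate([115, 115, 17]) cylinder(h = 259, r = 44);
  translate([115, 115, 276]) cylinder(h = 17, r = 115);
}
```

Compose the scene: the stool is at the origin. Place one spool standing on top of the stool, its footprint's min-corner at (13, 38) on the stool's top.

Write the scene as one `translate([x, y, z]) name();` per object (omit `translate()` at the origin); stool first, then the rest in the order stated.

stool();
translate([13, 38, 388]) spool();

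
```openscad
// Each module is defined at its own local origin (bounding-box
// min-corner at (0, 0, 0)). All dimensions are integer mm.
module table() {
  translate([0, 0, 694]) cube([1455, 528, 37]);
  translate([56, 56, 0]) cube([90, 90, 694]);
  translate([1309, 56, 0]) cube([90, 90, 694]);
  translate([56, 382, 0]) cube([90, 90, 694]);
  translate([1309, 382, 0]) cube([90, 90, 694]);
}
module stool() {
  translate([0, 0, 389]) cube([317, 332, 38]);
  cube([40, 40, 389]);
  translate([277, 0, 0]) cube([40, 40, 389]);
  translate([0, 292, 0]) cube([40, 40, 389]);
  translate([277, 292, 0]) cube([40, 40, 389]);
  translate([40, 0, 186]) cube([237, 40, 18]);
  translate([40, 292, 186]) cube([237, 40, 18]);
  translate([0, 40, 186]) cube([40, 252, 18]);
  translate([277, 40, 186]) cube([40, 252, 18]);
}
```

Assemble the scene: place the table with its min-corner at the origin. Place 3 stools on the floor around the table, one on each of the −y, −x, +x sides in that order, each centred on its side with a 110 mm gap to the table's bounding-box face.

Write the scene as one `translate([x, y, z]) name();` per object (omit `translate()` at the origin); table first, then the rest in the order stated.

table();
translate([569, -442, 0]) stool();
translate([-427, 98, 0]) stool();
translate([1565, 98, 0]) stool();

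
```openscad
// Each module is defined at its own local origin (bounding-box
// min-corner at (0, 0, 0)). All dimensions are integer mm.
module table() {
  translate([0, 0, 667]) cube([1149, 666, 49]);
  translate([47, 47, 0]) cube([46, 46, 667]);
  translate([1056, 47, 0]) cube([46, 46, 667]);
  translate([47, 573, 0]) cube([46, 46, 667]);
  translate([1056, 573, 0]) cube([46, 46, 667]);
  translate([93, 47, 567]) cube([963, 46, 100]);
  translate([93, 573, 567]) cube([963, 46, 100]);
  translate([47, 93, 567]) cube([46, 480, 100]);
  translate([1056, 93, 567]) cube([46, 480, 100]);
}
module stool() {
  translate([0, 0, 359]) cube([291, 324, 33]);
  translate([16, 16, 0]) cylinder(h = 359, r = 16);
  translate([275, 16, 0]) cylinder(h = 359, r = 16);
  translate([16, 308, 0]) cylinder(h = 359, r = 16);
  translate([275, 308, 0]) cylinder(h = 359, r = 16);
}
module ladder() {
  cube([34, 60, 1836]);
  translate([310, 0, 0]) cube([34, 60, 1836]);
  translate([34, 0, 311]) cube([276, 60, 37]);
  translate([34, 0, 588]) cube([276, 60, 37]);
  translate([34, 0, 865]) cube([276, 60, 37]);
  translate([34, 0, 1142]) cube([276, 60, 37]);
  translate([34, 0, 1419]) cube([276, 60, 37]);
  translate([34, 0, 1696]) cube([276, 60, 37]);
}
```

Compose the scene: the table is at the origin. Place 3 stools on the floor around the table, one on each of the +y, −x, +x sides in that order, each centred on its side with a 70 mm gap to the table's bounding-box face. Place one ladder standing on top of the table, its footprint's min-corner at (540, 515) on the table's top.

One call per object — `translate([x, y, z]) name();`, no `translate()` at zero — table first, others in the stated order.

table();
translate([429, 736, 0]) stool();
translate([-361, 171, 0]) stool();
translate([1219, 171, 0]) stool();
translate([540, 515, 716]) ladder();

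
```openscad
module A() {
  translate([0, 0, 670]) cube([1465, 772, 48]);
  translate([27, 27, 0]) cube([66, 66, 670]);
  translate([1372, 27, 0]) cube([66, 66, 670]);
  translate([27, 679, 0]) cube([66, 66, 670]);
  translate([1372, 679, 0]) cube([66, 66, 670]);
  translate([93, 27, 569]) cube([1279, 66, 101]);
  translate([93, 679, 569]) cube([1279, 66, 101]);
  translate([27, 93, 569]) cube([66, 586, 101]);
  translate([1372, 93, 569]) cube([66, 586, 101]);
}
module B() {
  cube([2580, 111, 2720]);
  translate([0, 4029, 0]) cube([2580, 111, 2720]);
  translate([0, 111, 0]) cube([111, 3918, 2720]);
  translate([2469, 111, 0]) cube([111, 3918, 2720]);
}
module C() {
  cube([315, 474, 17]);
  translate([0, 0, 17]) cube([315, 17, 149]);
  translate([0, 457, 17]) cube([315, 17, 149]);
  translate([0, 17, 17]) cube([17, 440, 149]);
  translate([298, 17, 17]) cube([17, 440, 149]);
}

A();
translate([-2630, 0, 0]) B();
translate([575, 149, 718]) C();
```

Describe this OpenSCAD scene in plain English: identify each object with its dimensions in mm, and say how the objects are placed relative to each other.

A is a table with a 1465×772 mm rectangular top, 48 mm thick, top surface at z = 718 mm, supported by four 66×66 mm square legs, each inset 27 mm from the nearest pair of top edges, running from the floor. Four apron rails, 66 mm thick and 101 mm tall, run between adjacent legs with their top edges flush with the underside of the top and their outer faces flush with the legs' outer faces.

B is a box-shaped house frame (walls only): outside footprint 2580×4140 mm, wall height 2720 mm, wall thickness 111 mm. The two y-facing walls run the full x-width; the two x-facing walls fit between the inner faces of the y-facing walls.

C is an open storage box with external size 315×474×166 mm and wall thickness 17 mm (the base is also 17 mm thick). The base covers the whole footprint; the four walls stand on the base, with the y-facing walls full-width and the x-facing walls fitting between their inner faces.

The house frame is on the floor beside the table on its −x side. The open box is on top of the table, centred.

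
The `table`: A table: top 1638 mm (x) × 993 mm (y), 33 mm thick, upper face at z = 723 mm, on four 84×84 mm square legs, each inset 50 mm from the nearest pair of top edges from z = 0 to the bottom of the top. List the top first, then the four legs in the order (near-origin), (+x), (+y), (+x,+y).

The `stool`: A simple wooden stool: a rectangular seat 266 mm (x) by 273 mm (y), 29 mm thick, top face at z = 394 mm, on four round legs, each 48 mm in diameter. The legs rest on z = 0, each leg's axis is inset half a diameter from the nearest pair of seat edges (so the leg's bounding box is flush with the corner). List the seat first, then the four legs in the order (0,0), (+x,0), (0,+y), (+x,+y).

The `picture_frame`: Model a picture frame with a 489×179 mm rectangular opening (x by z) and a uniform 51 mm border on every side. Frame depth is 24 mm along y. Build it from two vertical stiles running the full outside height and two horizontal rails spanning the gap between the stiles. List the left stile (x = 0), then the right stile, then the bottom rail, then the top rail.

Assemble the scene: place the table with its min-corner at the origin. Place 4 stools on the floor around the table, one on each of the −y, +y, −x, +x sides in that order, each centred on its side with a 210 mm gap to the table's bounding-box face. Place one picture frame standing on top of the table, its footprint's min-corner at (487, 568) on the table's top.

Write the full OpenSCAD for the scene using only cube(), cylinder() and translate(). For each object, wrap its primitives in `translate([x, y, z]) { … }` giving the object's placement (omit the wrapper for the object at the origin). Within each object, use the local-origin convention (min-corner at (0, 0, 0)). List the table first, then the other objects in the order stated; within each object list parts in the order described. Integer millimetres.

translate([0, 0, 690]) cube([1638, 993, 33]);
translate([50, 50, 0]) cube([84, 84, 690]);
translate([1504, 50, 0]) cube([84, 84, 690]);
translate([50, 859, 0]) cube([84, 84, 690]);
translate([1504, 859, 0]) cube([84, 84, 690]);
translate([686, -483, 0]) {
  translate([0, 0, 365]) cube([266, 273, 29]);
  translate([24, 24, 0]) cylinder(h = 365, r = 24);
  translate([242, 24, 0]) cylinder(h = 365, r = 24);
  translate([24, 249, 0]) cylinder(h = 365, r = 24);
  translate([242, 249, 0]) cylinder(h = 365, r = 24);
}
translate([686, 1203, 0]) {
  translate([0, 0, 365]) cube([266, 273, 29]);
  translate([24, 24, 0]) cylinder(h = 365, r = 24);
  translate([242, 24, 0]) cylinder(h = 365, r = 24);
  translate([24, 249, 0]) cylinder(h = 365, r = 24);
  translate([242, 249, 0]) cylinder(h = 365, r = 24);
}
translate([-476, 360, 0]) {
  translate([0, 0, 365]) cube([266, 273, 29]);
  translate([24, 24, 0]) cylinder(h = 365, r = 24);
  translate([242, 24, 0]) cylinder(h = 365, r = 24);
  translate([24, 249, 0]) cylinder(h = 365, r = 24);
  translate([242, 249, 0]) cylinder(h = 365, r = 24);
}
translate([1848, 360, 0]) {
  translate([0, 0, 365]) cube([266, 273, 29]);
  translate([24, 24, 0]) cylinder(h = 365, r = 24);
  translate([242, 24, 0]) cylinder(h = 365, r = 24);
  translate([24, 249, 0]) cylinder(h = 365, r = 24);
  translate([242, 249, 0]) cylinder(h = 365, r = 24);
}
translate([487, 568, 723]) {
  cube([51, 24, 281]);
  translate([540, 0, 0]) cube([51, 24, 281]);
  translate([51, 0, 0]) cube([489, 24, 51]);
  translate([51, 0, 230]) cube([489, 24, 51]);
}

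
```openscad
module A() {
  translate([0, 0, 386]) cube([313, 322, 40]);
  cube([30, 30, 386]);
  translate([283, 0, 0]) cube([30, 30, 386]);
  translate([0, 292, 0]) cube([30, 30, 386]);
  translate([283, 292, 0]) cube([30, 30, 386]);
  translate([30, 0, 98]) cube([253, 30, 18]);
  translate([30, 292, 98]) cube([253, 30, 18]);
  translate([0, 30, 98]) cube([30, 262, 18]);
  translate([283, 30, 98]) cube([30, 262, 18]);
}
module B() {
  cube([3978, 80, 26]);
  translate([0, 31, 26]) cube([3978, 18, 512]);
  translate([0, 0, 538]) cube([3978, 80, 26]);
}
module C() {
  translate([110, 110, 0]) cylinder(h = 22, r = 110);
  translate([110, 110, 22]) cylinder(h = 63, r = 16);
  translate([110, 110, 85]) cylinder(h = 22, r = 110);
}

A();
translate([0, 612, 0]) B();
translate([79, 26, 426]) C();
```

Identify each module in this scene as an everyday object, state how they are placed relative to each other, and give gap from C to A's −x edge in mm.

The spool's min-x is at 79; the stool's min-x is 0; gap = 79 mm.

A is a stool. B is an I-beam. C is a spool. The I-beam is on the floor beside the stool on its +y side. The spool is on top of the stool. The gap from the spool to the stool's −x edge is 79 mm.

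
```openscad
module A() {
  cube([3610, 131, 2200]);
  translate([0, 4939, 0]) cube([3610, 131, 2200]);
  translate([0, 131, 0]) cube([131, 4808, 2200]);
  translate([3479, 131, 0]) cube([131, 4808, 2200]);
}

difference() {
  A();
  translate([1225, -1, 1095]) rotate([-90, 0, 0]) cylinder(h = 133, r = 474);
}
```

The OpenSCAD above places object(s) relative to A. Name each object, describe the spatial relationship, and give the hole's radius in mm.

The subtracted cylinder has r = 474 mm.

A is a house frame. The house frame has a circular hole through its front wall. The hole's radius is 474 mm.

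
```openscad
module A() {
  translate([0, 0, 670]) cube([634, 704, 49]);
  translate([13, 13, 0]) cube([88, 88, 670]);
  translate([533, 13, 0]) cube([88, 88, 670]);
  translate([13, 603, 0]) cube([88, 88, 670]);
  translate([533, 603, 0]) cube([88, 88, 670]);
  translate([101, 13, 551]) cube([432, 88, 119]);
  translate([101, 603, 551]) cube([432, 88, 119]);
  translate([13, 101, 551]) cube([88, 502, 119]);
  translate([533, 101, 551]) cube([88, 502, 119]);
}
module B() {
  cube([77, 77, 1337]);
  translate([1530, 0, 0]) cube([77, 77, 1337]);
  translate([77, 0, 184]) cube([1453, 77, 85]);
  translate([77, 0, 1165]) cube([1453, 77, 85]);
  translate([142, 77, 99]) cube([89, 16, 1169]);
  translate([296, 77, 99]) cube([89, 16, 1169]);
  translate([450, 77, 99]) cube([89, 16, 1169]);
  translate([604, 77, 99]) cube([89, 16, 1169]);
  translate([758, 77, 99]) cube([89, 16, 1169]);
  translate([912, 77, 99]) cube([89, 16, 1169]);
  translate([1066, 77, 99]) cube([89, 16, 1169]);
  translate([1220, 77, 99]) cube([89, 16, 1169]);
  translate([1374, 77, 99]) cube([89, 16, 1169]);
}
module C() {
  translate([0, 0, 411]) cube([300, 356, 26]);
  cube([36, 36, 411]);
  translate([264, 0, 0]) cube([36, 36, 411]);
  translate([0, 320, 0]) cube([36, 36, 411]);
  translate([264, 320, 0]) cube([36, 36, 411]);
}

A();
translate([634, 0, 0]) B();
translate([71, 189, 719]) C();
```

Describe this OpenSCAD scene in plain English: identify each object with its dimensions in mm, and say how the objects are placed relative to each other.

A is a table with a 634×704 mm rectangular top, 49 mm thick, top surface at z = 719 mm, supported by four 88×88 mm square legs, each inset 13 mm from the nearest pair of top edges, running from the floor. Four apron rails, 88 mm thick and 119 mm tall, run between adjacent legs with their top edges flush with the underside of the top and their outer faces flush with the legs' outer faces.

B is a fence section. Two 77×77 mm posts, 1337 mm tall, stand on the floor with a clear span of 1453 mm between their inner faces. Two horizontal rails of 77×85 mm section span the gap between the posts with their undersides at z = 184 mm and z = 1165 mm, flush with the posts' −y face. 9 pickets, each 89 mm wide, 16 mm thick and 1169 mm tall, are fixed to the +y face of the rails with their bottoms at z = 99 mm, evenly spaced across the span with equal gaps (rounded down to the nearest mm) at the −x end and between each pair — any rounding remainder accumulates at the +x end.

C is a four-legged stool. The seat is a 300×356×26 mm slab whose top surface is at z = 437 mm; four square legs, each 36×36 mm in cross-section, run from the floor (z = 0) to the underside of the seat, each flush with a corner of the seat.

The fence section is against the table's +x side, with their −y faces flush. The stool is on top of the table.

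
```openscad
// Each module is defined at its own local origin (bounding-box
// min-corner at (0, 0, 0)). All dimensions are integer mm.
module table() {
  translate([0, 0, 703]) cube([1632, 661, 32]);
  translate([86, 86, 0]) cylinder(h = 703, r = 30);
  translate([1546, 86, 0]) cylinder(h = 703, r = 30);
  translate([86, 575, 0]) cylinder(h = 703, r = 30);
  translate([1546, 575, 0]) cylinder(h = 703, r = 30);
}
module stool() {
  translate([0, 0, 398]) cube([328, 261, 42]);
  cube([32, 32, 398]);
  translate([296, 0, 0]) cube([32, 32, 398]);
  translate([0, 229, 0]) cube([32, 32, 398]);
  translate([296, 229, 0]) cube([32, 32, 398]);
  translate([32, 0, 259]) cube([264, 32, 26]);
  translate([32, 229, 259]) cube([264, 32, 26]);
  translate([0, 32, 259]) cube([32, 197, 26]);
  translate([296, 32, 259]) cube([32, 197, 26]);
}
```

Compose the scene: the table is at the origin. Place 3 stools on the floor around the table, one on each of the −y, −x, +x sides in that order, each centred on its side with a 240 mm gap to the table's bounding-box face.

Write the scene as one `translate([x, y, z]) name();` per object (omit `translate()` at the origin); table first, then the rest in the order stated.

table();
translate([652, -501, 0]) stool();
translate([-568, 200, 0]) stool();
translate([1872, 200, 0]) stool();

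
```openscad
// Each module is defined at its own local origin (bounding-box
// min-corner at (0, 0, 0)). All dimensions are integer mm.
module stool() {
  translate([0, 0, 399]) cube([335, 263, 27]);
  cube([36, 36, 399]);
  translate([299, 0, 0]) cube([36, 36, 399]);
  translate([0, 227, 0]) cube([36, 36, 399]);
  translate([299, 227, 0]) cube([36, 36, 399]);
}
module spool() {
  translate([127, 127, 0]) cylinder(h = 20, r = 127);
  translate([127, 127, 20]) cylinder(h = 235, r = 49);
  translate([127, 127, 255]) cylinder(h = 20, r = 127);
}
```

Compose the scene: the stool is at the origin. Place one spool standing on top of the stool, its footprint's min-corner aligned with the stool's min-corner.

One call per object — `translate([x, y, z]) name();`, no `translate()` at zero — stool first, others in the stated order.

stool();
translate([0, 0, 426]) spool();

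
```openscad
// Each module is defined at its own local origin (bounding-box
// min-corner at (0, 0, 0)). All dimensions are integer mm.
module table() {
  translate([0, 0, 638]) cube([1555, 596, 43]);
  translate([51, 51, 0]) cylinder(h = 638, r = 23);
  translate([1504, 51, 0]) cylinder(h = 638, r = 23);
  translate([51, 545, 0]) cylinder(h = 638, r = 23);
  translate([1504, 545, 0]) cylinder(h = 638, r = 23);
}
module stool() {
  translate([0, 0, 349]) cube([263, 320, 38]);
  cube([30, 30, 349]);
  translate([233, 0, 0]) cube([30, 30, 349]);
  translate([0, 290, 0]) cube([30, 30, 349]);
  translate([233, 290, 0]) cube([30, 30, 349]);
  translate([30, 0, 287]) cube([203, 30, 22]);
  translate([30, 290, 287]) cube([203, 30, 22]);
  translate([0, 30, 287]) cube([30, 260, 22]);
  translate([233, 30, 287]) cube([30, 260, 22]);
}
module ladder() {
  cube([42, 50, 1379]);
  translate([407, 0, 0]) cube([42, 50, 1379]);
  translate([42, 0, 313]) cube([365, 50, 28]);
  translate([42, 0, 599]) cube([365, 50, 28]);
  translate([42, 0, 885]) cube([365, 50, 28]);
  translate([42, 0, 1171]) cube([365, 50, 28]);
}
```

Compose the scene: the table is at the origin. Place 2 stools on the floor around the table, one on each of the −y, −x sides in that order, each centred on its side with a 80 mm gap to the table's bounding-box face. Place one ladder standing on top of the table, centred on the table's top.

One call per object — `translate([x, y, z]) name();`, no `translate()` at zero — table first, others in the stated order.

table();
translate([646, -400, 0]) stool();
translate([-343, 138, 0]) stool();
translate([553, 273, 681]) ladder();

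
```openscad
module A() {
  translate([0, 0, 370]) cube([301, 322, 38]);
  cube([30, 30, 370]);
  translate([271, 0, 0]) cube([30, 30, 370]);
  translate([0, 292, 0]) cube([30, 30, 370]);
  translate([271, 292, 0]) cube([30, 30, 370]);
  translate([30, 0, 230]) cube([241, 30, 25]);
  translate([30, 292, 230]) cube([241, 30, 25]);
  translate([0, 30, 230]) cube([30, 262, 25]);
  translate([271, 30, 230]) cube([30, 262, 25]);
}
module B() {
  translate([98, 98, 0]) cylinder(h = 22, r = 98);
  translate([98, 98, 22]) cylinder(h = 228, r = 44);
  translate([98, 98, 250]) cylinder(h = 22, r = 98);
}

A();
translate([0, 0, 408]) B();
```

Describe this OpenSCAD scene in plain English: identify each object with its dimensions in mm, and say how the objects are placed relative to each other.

A is a simple wooden stool: a rectangular seat 301 mm (x) by 322 mm (y), 38 mm thick, top face at z = 408 mm, on four square legs, each 30×30 mm in cross-section. The legs rest on z = 0, each flush with a corner of the seat. Four stretchers, 30 mm wide and 25 mm tall, connect adjacent legs with their undersides at z = 230 mm, each running between the inner faces of the legs it joins and aligned with the legs' outer faces on the other axis.

B is a spool: two coaxial disc flanges of radius 98 mm and thickness 22 mm, joined by a core cylinder of radius 44 mm and height 228 mm. The lower flange rests on z = 0 and the three cylinders share a vertical axis.

The spool is on top of the stool.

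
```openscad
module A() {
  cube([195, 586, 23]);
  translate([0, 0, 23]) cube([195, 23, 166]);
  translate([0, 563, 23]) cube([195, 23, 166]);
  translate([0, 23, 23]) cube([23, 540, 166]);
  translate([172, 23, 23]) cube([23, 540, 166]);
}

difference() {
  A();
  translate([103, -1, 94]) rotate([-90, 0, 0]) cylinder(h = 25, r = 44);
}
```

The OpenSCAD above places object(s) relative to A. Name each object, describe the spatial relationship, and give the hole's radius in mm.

A is an open box. The open box has a circular hole through its front wall. The hole's radius is 44 mm.

The subtracted cylinder has r = 44 mm.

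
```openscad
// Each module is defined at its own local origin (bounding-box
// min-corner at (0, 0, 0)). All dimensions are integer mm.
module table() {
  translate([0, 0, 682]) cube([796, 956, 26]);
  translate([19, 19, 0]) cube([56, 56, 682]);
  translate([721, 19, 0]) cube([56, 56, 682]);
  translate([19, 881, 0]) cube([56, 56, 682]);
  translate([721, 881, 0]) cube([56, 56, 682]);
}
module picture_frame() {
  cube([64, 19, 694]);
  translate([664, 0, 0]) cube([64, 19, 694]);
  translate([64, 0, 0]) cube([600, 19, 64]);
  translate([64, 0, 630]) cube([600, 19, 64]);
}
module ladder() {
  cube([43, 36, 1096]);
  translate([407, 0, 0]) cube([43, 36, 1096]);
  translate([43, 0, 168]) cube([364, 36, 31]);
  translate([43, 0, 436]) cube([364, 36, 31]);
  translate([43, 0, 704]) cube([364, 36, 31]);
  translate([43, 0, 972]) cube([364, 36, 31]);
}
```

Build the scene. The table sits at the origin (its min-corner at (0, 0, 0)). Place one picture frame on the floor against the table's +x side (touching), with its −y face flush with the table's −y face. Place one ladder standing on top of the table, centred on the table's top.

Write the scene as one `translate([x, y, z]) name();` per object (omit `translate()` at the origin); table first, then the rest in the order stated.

table();
translate([796, 0, 0]) picture_frame();
translate([173, 460, 708]) ladder();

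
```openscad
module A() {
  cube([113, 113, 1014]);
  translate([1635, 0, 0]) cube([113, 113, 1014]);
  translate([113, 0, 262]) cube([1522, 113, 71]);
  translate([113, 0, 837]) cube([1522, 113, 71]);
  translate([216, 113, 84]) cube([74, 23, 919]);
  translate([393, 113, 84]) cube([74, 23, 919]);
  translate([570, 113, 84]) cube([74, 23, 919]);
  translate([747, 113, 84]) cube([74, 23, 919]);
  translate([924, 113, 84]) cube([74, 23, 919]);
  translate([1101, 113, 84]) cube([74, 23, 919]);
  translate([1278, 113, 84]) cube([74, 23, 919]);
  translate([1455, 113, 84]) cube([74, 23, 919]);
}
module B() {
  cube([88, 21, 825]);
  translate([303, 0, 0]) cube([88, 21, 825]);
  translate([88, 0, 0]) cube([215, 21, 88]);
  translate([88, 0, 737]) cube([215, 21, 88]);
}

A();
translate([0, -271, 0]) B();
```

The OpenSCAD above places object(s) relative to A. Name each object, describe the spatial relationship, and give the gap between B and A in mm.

The picture frame's nearest face is 250 mm from the fence section's −y face.

A is a fence section. B is a picture frame. The picture frame is on the floor beside the fence section on its −y side. The gap between the picture frame and the fence section is 250 mm.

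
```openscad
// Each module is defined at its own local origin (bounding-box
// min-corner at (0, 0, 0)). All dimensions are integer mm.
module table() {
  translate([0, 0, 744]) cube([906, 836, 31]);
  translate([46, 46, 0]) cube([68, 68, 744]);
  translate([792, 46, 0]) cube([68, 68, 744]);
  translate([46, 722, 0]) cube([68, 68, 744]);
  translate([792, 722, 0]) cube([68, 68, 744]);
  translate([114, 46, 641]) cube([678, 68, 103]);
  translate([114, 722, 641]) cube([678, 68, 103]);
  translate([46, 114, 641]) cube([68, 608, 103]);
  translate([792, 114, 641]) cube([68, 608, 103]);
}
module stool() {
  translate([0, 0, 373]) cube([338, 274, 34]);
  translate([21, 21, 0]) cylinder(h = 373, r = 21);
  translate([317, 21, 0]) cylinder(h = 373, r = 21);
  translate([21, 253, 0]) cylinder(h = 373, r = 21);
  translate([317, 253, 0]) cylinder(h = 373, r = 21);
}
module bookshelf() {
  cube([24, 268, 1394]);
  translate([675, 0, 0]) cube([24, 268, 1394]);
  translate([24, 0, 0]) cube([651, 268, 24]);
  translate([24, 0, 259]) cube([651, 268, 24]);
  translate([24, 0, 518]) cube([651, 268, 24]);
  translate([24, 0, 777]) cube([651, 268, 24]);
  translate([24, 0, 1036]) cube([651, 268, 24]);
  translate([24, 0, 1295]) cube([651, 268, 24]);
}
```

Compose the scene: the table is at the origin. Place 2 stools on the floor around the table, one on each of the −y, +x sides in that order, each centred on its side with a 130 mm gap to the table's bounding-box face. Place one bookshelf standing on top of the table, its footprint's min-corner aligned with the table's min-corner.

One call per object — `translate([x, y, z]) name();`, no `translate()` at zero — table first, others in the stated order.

table();
translate([284, -404, 0]) stool();
translate([1036, 281, 0]) stool();
translate([0, 0, 775]) bookshelf();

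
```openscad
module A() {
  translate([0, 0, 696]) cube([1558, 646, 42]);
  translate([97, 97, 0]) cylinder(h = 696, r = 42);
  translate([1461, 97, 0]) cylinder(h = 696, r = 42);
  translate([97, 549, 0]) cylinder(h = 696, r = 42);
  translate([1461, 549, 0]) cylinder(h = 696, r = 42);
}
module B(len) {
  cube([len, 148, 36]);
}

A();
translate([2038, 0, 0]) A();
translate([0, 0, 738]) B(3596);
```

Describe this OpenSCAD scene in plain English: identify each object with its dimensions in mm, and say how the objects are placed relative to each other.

A is a rectangular dining table. The top is 1558×646×42 mm with its upper surface at z = 738 mm. It stands on four round legs of 84 mm diameter, each leg's bounding box inset 55 mm from the nearest pair of top edges, running from the floor to the underside of the top.

B is a rectangular beam 3596 mm long (x), 148 mm deep (y), 36 mm thick (z).

The beam spans the tops of two tables placed 480 mm apart, resting at z = 738 mm.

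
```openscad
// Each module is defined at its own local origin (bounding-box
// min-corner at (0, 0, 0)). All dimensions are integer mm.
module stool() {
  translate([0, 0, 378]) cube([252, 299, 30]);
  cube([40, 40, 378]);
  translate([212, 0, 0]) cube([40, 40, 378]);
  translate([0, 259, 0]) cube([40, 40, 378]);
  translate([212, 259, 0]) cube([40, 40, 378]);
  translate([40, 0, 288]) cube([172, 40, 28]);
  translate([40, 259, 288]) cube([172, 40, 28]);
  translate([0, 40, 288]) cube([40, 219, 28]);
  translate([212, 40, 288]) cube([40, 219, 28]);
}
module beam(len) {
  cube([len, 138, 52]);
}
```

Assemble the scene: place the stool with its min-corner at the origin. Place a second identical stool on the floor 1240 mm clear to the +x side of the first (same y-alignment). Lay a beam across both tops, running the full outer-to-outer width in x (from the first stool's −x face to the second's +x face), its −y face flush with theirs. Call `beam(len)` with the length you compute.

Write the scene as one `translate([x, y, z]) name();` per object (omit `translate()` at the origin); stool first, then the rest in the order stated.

stool();
translate([1492, 0, 0]) stool();
translate([0, 0, 408]) beam(1744);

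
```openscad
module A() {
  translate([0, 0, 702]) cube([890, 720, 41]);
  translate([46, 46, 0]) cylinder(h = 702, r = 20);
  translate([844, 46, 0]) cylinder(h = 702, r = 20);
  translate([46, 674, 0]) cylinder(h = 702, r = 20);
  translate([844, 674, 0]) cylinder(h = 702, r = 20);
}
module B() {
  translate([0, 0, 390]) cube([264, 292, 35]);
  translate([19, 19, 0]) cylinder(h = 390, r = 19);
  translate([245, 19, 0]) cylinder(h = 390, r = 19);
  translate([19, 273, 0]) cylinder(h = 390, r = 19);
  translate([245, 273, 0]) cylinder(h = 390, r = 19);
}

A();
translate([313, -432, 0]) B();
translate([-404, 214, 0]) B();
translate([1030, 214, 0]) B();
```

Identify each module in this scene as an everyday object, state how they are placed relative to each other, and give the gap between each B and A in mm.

Each stool's nearest face is 140 mm from the table's bounding box.

A is a table. B is a stool. Three stools sit around the table at the −y, −x, +x sides. The gap between each stool and the table is 140 mm.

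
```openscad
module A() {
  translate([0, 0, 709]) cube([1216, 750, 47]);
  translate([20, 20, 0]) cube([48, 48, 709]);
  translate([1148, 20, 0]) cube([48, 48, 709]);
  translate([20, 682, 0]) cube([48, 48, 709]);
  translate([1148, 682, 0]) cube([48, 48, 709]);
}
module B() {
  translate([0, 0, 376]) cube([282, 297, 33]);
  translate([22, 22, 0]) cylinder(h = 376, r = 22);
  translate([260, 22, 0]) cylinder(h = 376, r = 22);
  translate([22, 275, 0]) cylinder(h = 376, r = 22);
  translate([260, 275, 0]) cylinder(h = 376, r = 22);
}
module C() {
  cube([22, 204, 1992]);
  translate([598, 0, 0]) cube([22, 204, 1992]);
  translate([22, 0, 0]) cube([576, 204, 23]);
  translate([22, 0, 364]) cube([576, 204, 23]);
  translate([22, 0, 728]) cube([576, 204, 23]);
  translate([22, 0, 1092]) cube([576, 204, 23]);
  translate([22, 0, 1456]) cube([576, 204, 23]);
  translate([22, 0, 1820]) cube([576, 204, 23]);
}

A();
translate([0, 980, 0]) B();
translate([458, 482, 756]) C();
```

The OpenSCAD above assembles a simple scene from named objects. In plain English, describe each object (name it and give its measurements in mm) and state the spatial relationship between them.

A is a table with a 1216×750 mm rectangular top, 47 mm thick, top surface at z = 756 mm, supported by four 48×48 mm square legs, each inset 20 mm from the nearest pair of top edges, running from the floor.

B is a simple wooden stool: a rectangular seat 282 mm (x) by 297 mm (y), 33 mm thick, top face at z = 409 mm, on four round legs, each 44 mm in diameter. The legs rest on z = 0, each leg's axis is inset half a diameter from the nearest pair of seat edges (so the leg's bounding box is flush with the corner).

C is a bookshelf 620 mm wide overall, 204 mm deep and 1992 mm tall. The two sides are 22 mm thick vertical panels. 6 horizontal shelves of 23 mm thickness span between the inner faces of the sides; the lowest shelf sits on the floor and shelves are stacked with a clear vertical gap of 341 mm between each pair.

The stool is on the floor beside the table on its +y side. The bookshelf is on top of the table.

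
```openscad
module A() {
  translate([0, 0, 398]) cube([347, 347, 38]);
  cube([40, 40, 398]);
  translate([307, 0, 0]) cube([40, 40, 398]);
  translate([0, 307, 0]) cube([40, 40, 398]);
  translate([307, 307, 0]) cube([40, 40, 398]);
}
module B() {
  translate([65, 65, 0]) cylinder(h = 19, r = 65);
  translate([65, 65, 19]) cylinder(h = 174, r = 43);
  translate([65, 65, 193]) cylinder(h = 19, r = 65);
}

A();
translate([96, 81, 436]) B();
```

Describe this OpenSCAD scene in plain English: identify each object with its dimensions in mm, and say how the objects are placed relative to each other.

A is a simple wooden stool: a rectangular seat 347 mm (x) by 347 mm (y), 38 mm thick, top face at z = 436 mm, on four square legs, each 40×40 mm in cross-section. The legs rest on z = 0, each flush with a corner of the seat.

B is a spool: two coaxial disc flanges of radius 65 mm and thickness 19 mm, joined by a core cylinder of radius 43 mm and height 174 mm. The lower flange rests on z = 0 and the three cylinders share a vertical axis.

The spool is on top of the stool.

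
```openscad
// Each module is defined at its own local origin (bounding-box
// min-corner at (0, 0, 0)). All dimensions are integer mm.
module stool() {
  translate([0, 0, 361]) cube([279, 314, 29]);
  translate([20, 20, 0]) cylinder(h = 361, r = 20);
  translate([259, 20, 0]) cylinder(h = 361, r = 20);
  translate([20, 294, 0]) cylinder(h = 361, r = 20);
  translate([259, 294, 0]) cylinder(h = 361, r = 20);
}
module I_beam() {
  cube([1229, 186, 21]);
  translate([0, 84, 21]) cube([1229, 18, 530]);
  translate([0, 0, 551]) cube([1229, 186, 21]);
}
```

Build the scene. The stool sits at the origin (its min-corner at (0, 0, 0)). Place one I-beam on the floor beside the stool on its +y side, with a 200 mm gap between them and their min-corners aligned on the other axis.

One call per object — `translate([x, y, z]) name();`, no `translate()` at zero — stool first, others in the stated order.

stool();
translate([0, 514, 0]) I_beam();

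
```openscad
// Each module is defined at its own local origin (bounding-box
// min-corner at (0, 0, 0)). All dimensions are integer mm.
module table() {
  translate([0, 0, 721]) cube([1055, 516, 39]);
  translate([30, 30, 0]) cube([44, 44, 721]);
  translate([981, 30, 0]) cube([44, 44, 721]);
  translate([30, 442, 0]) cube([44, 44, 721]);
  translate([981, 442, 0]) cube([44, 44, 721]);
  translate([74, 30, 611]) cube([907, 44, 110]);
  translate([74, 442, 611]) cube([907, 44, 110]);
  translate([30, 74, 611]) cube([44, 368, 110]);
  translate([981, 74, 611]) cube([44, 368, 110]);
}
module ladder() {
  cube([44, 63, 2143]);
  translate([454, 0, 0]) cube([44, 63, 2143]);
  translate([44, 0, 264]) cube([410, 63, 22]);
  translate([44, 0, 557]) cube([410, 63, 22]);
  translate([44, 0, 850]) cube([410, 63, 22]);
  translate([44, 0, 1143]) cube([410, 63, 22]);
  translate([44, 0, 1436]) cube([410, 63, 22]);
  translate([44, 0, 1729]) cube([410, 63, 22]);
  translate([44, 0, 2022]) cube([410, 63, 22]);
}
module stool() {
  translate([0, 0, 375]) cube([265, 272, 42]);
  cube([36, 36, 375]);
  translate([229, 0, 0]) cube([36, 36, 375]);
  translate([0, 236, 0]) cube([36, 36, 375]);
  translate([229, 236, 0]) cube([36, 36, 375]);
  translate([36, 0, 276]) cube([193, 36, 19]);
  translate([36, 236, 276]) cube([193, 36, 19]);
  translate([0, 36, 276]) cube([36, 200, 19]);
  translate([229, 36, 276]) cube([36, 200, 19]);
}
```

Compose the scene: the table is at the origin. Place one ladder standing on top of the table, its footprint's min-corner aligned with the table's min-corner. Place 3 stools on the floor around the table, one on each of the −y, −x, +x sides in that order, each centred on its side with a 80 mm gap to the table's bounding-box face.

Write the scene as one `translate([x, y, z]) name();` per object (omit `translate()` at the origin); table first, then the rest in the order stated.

table();
translate([0, 0, 760]) ladder();
translate([395, -352, 0]) stool();
translate([-345, 122, 0]) stool();
translate([1135, 122, 0]) stool();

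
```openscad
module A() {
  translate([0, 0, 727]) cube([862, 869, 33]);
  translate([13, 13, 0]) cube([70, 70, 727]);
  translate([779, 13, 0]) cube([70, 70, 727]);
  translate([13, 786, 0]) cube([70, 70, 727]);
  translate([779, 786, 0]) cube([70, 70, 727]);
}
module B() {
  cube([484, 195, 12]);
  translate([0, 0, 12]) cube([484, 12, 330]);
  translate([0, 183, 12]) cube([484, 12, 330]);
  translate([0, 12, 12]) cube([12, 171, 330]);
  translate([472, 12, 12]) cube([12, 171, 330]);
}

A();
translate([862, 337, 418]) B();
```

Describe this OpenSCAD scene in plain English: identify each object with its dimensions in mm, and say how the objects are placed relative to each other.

A is a table with a 862×869 mm rectangular top, 33 mm thick, top surface at z = 760 mm, supported by four 70×70 mm square legs, each inset 13 mm from the nearest pair of top edges, running from the floor.

B is an open storage box with external size 484×195×342 mm and wall thickness 12 mm (the base is also 12 mm thick). The base covers the whole footprint; the four walls stand on the base, with the y-facing walls full-width and the x-facing walls fitting between their inner faces.

The open box is beside the table with their tops flush at z = 760.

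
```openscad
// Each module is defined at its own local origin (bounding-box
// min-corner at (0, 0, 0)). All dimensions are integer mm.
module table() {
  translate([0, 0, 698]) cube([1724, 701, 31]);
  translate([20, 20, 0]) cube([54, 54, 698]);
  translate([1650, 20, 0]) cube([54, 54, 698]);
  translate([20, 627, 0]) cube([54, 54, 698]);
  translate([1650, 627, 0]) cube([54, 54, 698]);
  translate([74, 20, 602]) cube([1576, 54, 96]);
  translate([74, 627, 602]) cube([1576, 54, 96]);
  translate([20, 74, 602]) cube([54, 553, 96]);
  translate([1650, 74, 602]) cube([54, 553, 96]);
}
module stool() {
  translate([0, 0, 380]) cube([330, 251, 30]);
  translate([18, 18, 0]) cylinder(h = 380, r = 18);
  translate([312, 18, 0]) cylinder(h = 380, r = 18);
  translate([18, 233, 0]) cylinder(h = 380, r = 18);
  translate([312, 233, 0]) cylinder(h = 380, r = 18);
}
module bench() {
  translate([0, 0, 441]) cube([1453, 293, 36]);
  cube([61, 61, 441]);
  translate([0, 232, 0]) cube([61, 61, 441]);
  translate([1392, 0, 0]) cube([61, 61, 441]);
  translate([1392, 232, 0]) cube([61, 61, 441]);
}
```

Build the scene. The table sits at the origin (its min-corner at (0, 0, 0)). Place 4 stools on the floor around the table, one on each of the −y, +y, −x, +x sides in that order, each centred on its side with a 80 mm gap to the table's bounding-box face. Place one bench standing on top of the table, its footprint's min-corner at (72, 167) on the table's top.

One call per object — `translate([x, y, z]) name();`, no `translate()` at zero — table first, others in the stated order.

table();
translate([697, -331, 0]) stool();
translate([697, 781, 0]) stool();
translate([-410, 225, 0]) stool();
translate([1804, 225, 0]) stool();
translate([72, 167, 729]) bench();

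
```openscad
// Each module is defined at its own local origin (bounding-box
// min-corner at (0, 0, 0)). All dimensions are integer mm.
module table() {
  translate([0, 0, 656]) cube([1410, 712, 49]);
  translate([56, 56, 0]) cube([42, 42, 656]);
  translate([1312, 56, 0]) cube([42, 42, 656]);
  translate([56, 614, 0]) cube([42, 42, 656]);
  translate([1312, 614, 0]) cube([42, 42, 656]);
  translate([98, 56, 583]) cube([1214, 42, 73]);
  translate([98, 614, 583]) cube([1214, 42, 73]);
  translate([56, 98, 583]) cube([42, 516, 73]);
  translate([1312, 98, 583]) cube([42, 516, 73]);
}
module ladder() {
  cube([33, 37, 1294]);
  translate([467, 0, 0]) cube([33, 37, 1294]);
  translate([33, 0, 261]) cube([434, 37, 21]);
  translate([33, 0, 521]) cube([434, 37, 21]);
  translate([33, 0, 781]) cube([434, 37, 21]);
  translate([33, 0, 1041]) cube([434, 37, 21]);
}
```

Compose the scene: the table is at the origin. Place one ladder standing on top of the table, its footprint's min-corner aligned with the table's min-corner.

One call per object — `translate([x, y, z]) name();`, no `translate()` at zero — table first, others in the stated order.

table();
translate([0, 0, 705]) ladder();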